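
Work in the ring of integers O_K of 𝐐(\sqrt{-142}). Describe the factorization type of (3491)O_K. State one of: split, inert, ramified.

-142 mod 4 = 2, hence disc K = 4·(-142) = -568 and O_K = ℤ[√-142].
disc(K) = -568 is not divisible by 3491; 3491 is unramified.
(-142/3491) = 3349^1745 mod 3491 = 3490, giving Legendre symbol -1.
Legendre symbol -1 ⇒ 3491 is inert.

remains prime (inert)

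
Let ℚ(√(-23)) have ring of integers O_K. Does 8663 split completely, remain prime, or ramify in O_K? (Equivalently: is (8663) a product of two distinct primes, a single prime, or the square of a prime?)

p is inert

-23 mod 4 = 1, hence disc K = -23 and O_K = ℤ[(1+√-23)/2].
Since gcd(8663, -23) = 1 the prime 8663 does not ramify.
Legendre symbol by Euler's criterion: (-23/8663) ≡ (-23)^4331 ≡ 8662 (mod 8663), i.e. (-23/8663) = -1.
d is a non-residue mod p, hence 8663 remains inert in O_K.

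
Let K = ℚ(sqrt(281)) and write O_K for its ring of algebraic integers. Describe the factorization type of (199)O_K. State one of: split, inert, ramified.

199 remains inert

Since 281 ≡ 1 mod 4, the ring of integers is ℤ[(1+√281)/2] with discriminant 281.
disc(K) = 281 is not divisible by 199; 199 is unramified.
Euler's criterion: 281^99 mod 199 = 198. Thus (281|199) = -1.
(281/199) = -1, so 199 is inert.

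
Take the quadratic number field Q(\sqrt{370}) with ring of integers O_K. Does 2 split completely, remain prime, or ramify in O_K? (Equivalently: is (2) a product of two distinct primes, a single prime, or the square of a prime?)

2 is ramified

d = 370 ≡ 2 (mod 4), so O_K = ℤ[√370] and disc(K) = 4d = 1480.
Ramification test: 2 | 1480. The prime 2 ramifies in K.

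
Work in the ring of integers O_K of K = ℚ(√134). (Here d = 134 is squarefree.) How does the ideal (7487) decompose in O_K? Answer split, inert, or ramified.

p splits

Since 134 ≢ 1 mod 4, the ring of integers is ℤ[√134] with discriminant 4·134 = 536.
7487 ∤ 536, so 7487 is unramified.
Compute (134/7487) via Euler: 134^((7487-1)/2) mod 7487 = 1, so (134/7487) = 1.
Legendre symbol 1 ⇒ 7487 is split.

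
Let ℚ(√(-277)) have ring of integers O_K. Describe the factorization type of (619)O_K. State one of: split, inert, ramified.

Since -277 ≢ 1 mod 4, the ring of integers is ℤ[√-277] with discriminant 4·(-277) = -1108.
619 ∤ -1108, so 619 is unramified.
Legendre symbol by Euler's criterion: (-277/619) ≡ (-277)^309 ≡ 1 (mod 619), i.e. (-277/619) = 1.
d is a quadratic residue mod p, hence 619 splits in O_K.

split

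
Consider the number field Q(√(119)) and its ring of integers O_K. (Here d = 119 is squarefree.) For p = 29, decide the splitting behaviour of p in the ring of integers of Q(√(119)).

29 remains inert

Since 119 ≢ 1 mod 4, the ring of integers is ℤ[√119] with discriminant 4·119 = 476.
disc(K) = 476 is not divisible by 29; 29 is unramified.
Compute (119/29) via Euler: 3^((29-1)/2) mod 29 = 28, so (119/29) = -1.
d is a non-residue mod p, hence 29 remains inert in O_K.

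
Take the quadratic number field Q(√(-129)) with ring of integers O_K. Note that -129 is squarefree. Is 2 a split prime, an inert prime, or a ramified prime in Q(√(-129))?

ramified — (2) = 𝔭²

-129 mod 4 = 3, hence disc K = 4·(-129) = -516 and O_K = ℤ[√-129].
2 divides disc(K) = -516, so 2 ramifies.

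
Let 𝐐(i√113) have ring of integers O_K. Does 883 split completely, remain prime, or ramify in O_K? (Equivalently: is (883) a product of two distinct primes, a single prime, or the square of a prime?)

Since -113 ≢ 1 mod 4, the ring of integers is ℤ[√-113] with discriminant 4·(-113) = -452.
Since gcd(883, -452) = 1 the prime 883 does not ramify.
(-113/883) = 770^441 mod 883 = 1, giving Legendre symbol 1.
(-113/883) = 1, so 883 splits.

883 splits in O_K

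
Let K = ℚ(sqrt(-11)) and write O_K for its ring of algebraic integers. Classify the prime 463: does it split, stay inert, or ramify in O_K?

p splits

d = -11 ≡ 1 (mod 4), so O_K = ℤ[(1+√-11)/2] and disc(K) = d = -11.
463 ∤ -11, so 463 is unramified.
Legendre symbol by Euler's criterion: (-11/463) ≡ (-11)^231 ≡ 1 (mod 463), i.e. (-11/463) = 1.
(-11/463) = 1, so 463 splits.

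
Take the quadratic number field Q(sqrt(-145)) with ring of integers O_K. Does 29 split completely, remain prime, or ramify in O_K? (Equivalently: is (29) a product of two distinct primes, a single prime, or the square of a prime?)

Since -145 ≢ 1 mod 4, the ring of integers is ℤ[√-145] with discriminant 4·(-145) = -580.
disc(K) = -580 = 29·(-20), so p = 29 is ramified.

29 is ramified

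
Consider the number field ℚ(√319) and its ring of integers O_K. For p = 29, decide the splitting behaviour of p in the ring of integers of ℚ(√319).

ramified — (29) = 𝔭²

Since 319 ≢ 1 mod 4, the ring of integers is ℤ[√319] with discriminant 4·319 = 1276.
Ramification test: 29 | 1276. The prime 29 ramifies in K.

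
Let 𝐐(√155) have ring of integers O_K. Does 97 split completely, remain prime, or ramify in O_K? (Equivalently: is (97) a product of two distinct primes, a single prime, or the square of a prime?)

d = 155 ≡ 3 (mod 4), so O_K = ℤ[√155] and disc(K) = 4d = 620.
disc(K) = 620 is not divisible by 97; 97 is unramified.
(155/97) = 58^48 mod 97 = 96, giving Legendre symbol -1.
Legendre symbol -1 ⇒ 97 is inert.

remains prime (inert)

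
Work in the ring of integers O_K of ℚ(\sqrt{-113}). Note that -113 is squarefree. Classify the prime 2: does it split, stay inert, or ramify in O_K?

Since -113 ≢ 1 mod 4, the ring of integers is ℤ[√-113] with discriminant 4·(-113) = -452.
disc(K) = -452 = 2·(-226), so p = 2 is ramified.

ramified — (2) = 𝔭²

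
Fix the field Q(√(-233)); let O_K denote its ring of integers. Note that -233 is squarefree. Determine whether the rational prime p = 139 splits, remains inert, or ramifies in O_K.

d = -233 ≡ 3 (mod 4), so O_K = ℤ[√-233] and disc(K) = 4d = -932.
139 ∤ -932, so 139 is unramified.
Compute (-233/139) via Euler: 45^((139-1)/2) mod 139 = 1, so (-233/139) = 1.
Legendre symbol 1 ⇒ 139 is split.

splits completely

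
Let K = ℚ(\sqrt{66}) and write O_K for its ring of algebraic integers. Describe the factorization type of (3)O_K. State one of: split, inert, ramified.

ramified — (3) = 𝔭²

d = 66 ≡ 2 (mod 4), so O_K = ℤ[√66] and disc(K) = 4d = 264.
3 divides disc(K) = 264, so 3 ramifies.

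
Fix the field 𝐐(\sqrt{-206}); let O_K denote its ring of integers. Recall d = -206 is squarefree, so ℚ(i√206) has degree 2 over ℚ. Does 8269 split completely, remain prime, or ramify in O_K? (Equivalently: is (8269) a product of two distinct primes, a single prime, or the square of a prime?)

inert

-206 mod 4 = 2, hence disc K = 4·(-206) = -824 and O_K = ℤ[√-206].
disc(K) = -824 is not divisible by 8269; 8269 is unramified.
Euler's criterion: (-206)^4134 mod 8269 = 8268. Thus (-206|8269) = -1.
(-206/8269) = -1, so 8269 is inert.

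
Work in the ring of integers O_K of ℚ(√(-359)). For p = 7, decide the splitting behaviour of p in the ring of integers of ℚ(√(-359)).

inert

Since -359 ≡ 1 mod 4, the ring of integers is ℤ[(1+√-359)/2] with discriminant -359.
Since gcd(7, -359) = 1 the prime 7 does not ramify.
(-359/7) = 5^3 mod 7 = 6, giving Legendre symbol -1.
d is a non-residue mod p, hence 7 remains inert in O_K.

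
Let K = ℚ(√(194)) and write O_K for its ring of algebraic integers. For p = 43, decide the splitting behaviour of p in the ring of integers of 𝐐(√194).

inert

194 mod 4 = 2, hence disc K = 4·194 = 776 and O_K = ℤ[√194].
Since gcd(43, 776) = 1 the prime 43 does not ramify.
Euler's criterion: 194^21 mod 43 = 42. Thus (194|43) = -1.
d is a non-residue mod p, hence 43 remains inert in O_K.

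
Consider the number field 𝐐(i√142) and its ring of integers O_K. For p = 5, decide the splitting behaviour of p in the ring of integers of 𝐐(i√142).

remains prime (inert)

Since -142 ≢ 1 mod 4, the ring of integers is ℤ[√-142] with discriminant 4·(-142) = -568.
disc(K) = -568 is not divisible by 5; 5 is unramified.
Legendre symbol by Euler's criterion: (-142/5) ≡ (-142)^2 ≡ 4 (mod 5), i.e. (-142/5) = -1.
d is a non-residue mod p, hence 5 remains inert in O_K.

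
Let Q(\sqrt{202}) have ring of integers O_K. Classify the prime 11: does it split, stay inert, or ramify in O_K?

11 splits in O_K

Since 202 ≢ 1 mod 4, the ring of integers is ℤ[√202] with discriminant 4·202 = 808.
Since gcd(11, 808) = 1 the prime 11 does not ramify.
Legendre symbol by Euler's criterion: (202/11) ≡ 202^5 ≡ 1 (mod 11), i.e. (202/11) = 1.
d is a quadratic residue mod p, hence 11 splits in O_K.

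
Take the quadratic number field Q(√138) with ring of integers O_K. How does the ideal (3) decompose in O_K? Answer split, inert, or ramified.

3 is ramified

138 mod 4 = 2, hence disc K = 4·138 = 552 and O_K = ℤ[√138].
3 divides disc(K) = 552, so 3 ramifies.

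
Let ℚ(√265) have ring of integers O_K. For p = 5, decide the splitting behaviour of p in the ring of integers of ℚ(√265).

265 mod 4 = 1, hence disc K = 265 and O_K = ℤ[(1+√265)/2].
disc(K) = 265 = 5·53, so p = 5 is ramified.

ramified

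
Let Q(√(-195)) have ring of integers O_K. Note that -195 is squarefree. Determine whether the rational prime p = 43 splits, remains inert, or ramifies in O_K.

-195 mod 4 = 1, hence disc K = -195 and O_K = ℤ[(1+√-195)/2].
43 ∤ -195, so 43 is unramified.
Euler's criterion: (-195)^21 mod 43 = 42. Thus (-195|43) = -1.
Legendre symbol -1 ⇒ 43 is inert.

inert — (43) stays prime in O_K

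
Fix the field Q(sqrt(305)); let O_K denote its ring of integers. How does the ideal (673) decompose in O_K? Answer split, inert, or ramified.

splits completely

305 mod 4 = 1, hence disc K = 305 and O_K = ℤ[(1+√305)/2].
Since gcd(673, 305) = 1 the prime 673 does not ramify.
(305/673) = 305^336 mod 673 = 1, giving Legendre symbol 1.
(305/673) = 1, so 673 splits.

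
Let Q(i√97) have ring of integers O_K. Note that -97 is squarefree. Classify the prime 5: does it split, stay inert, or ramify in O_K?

d = -97 ≡ 3 (mod 4), so O_K = ℤ[√-97] and disc(K) = 4d = -388.
disc(K) = -388 is not divisible by 5; 5 is unramified.
(-97/5) = 3^2 mod 5 = 4, giving Legendre symbol -1.
(-97/5) = -1, so 5 is inert.

inert — (5) stays prime in O_K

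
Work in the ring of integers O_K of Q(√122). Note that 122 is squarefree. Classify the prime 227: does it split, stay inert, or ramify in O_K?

d = 122 ≡ 2 (mod 4), so O_K = ℤ[√122] and disc(K) = 4d = 488.
227 ∤ 488, so 227 is unramified.
Compute (122/227) via Euler: 122^((227-1)/2) mod 227 = 1, so (122/227) = 1.
Legendre symbol 1 ⇒ 227 is split.

split — (227) = 𝔭₁𝔭₂ with 𝔭₁ ≠ 𝔭₂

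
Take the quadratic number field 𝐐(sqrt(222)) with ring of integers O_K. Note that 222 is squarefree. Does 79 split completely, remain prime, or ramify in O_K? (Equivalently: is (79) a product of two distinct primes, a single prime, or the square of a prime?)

Since 222 ≢ 1 mod 4, the ring of integers is ℤ[√222] with discriminant 4·222 = 888.
Since gcd(79, 888) = 1 the prime 79 does not ramify.
Euler's criterion: 222^39 mod 79 = 1. Thus (222|79) = 1.
(222/79) = 1, so 79 splits.

split — (79) = 𝔭₁𝔭₂ with 𝔭₁ ≠ 𝔭₂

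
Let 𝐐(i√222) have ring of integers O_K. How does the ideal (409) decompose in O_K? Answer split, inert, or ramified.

-222 mod 4 = 2, hence disc K = 4·(-222) = -888 and O_K = ℤ[√-222].
Since gcd(409, -888) = 1 the prime 409 does not ramify.
Compute (-222/409) via Euler: 187^((409-1)/2) mod 409 = 408, so (-222/409) = -1.
d is a non-residue mod p, hence 409 remains inert in O_K.

p is inert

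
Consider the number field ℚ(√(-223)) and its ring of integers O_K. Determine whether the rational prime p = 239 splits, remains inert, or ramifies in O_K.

d = -223 ≡ 1 (mod 4), so O_K = ℤ[(1+√-223)/2] and disc(K) = d = -223.
Since gcd(239, -223) = 1 the prime 239 does not ramify.
Legendre symbol by Euler's criterion: (-223/239) ≡ (-223)^119 ≡ 1 (mod 239), i.e. (-223/239) = 1.
Legendre symbol 1 ⇒ 239 is split.

split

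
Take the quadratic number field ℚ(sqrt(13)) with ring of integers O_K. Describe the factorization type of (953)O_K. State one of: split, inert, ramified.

p splits

Since 13 ≡ 1 mod 4, the ring of integers is ℤ[(1+√13)/2] with discriminant 13.
disc(K) = 13 is not divisible by 953; 953 is unramified.
Legendre symbol by Euler's criterion: (13/953) ≡ 13^476 ≡ 1 (mod 953), i.e. (13/953) = 1.
(13/953) = 1, so 953 splits.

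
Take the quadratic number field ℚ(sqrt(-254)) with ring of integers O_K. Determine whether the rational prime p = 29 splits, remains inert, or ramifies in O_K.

splits completely

d = -254 ≡ 2 (mod 4), so O_K = ℤ[√-254] and disc(K) = 4d = -1016.
29 ∤ -1016, so 29 is unramified.
Legendre symbol by Euler's criterion: (-254/29) ≡ (-254)^14 ≡ 1 (mod 29), i.e. (-254/29) = 1.
Legendre symbol 1 ⇒ 29 is split.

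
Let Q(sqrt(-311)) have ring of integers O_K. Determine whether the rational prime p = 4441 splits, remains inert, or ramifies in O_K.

d = -311 ≡ 1 (mod 4), so O_K = ℤ[(1+√-311)/2] and disc(K) = d = -311.
4441 ∤ -311, so 4441 is unramified.
Compute (-311/4441) via Euler: 4130^((4441-1)/2) mod 4441 = 4440, so (-311/4441) = -1.
(-311/4441) = -1, so 4441 is inert.

inert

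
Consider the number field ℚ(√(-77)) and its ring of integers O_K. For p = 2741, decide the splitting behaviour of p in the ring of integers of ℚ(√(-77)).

-77 mod 4 = 3, hence disc K = 4·(-77) = -308 and O_K = ℤ[√-77].
Since gcd(2741, -308) = 1 the prime 2741 does not ramify.
Compute (-77/2741) via Euler: 2664^((2741-1)/2) mod 2741 = 2740, so (-77/2741) = -1.
(-77/2741) = -1, so 2741 is inert.

p is inert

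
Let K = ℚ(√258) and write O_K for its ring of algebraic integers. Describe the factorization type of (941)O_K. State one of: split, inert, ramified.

d = 258 ≡ 2 (mod 4), so O_K = ℤ[√258] and disc(K) = 4d = 1032.
941 ∤ 1032, so 941 is unramified.
(258/941) = 258^470 mod 941 = 1, giving Legendre symbol 1.
(258/941) = 1, so 941 splits.

p splits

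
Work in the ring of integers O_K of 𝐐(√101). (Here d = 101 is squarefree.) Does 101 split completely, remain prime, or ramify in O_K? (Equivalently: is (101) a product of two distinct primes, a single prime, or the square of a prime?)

Since 101 ≡ 1 mod 4, the ring of integers is ℤ[(1+√101)/2] with discriminant 101.
disc(K) = 101 = 101·1, so p = 101 is ramified.

101 is ramified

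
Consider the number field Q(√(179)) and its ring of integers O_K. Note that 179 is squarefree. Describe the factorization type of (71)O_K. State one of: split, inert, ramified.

179 mod 4 = 3, hence disc K = 4·179 = 716 and O_K = ℤ[√179].
71 ∤ 716, so 71 is unramified.
Legendre symbol by Euler's criterion: (179/71) ≡ 179^35 ≡ 1 (mod 71), i.e. (179/71) = 1.
(179/71) = 1, so 71 splits.

splits completely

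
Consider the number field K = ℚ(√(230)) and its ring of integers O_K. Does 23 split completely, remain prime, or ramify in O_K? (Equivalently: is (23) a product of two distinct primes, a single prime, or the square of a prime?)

ramified

230 mod 4 = 2, hence disc K = 4·230 = 920 and O_K = ℤ[√230].
disc(K) = 920 = 23·40, so p = 23 is ramified.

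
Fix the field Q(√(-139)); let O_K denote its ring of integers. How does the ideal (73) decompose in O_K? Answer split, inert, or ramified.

d = -139 ≡ 1 (mod 4), so O_K = ℤ[(1+√-139)/2] and disc(K) = d = -139.
73 ∤ -139, so 73 is unramified.
Legendre symbol by Euler's criterion: (-139/73) ≡ (-139)^36 ≡ 72 (mod 73), i.e. (-139/73) = -1.
(-139/73) = -1, so 73 is inert.

inert — (73) stays prime in O_K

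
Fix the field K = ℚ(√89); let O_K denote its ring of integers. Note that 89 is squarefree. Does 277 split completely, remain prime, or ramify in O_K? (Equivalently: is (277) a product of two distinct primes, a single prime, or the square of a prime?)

split — (277) = 𝔭₁𝔭₂ with 𝔭₁ ≠ 𝔭₂

89 mod 4 = 1, hence disc K = 89 and O_K = ℤ[(1+√89)/2].
disc(K) = 89 is not divisible by 277; 277 is unramified.
Legendre symbol by Euler's criterion: (89/277) ≡ 89^138 ≡ 1 (mod 277), i.e. (89/277) = 1.
(89/277) = 1, so 277 splits.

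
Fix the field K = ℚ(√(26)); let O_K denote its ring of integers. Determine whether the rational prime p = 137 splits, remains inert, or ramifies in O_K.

26 mod 4 = 2, hence disc K = 4·26 = 104 and O_K = ℤ[√26].
137 ∤ 104, so 137 is unramified.
Compute (26/137) via Euler: 26^((137-1)/2) mod 137 = 136, so (26/137) = -1.
(26/137) = -1, so 137 is inert.

inert — (137) stays prime in O_K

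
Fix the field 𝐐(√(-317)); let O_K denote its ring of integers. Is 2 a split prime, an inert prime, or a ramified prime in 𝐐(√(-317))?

-317 mod 4 = 3, hence disc K = 4·(-317) = -1268 and O_K = ℤ[√-317].
Ramification test: 2 | -1268. The prime 2 ramifies in K.

2 is ramified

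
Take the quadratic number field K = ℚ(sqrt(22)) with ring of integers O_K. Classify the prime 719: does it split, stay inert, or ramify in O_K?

Since 22 ≢ 1 mod 4, the ring of integers is ℤ[√22] with discriminant 4·22 = 88.
Since gcd(719, 88) = 1 the prime 719 does not ramify.
Euler's criterion: 22^359 mod 719 = 718. Thus (22|719) = -1.
Legendre symbol -1 ⇒ 719 is inert.

inert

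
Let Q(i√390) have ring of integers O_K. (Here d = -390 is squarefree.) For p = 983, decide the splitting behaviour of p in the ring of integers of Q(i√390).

remains prime (inert)

-390 mod 4 = 2, hence disc K = 4·(-390) = -1560 and O_K = ℤ[√-390].
Since gcd(983, -1560) = 1 the prime 983 does not ramify.
(-390/983) = 593^491 mod 983 = 982, giving Legendre symbol -1.
Legendre symbol -1 ⇒ 983 is inert.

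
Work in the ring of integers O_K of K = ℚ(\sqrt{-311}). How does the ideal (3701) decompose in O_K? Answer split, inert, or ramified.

p splits

Since -311 ≡ 1 mod 4, the ring of integers is ℤ[(1+√-311)/2] with discriminant -311.
disc(K) = -311 is not divisible by 3701; 3701 is unramified.
Legendre symbol by Euler's criterion: (-311/3701) ≡ (-311)^1850 ≡ 1 (mod 3701), i.e. (-311/3701) = 1.
Legendre symbol 1 ⇒ 3701 is split.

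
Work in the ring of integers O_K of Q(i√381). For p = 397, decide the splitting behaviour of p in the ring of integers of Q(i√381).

Since -381 ≢ 1 mod 4, the ring of integers is ℤ[√-381] with discriminant 4·(-381) = -1524.
397 ∤ -1524, so 397 is unramified.
Legendre symbol by Euler's criterion: (-381/397) ≡ (-381)^198 ≡ 1 (mod 397), i.e. (-381/397) = 1.
d is a quadratic residue mod p, hence 397 splits in O_K.

397 splits in O_K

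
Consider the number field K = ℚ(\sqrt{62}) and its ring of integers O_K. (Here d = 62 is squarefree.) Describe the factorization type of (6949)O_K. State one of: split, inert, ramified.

inert

62 mod 4 = 2, hence disc K = 4·62 = 248 and O_K = ℤ[√62].
disc(K) = 248 is not divisible by 6949; 6949 is unramified.
(62/6949) = 62^3474 mod 6949 = 6948, giving Legendre symbol -1.
d is a non-residue mod p, hence 6949 remains inert in O_K.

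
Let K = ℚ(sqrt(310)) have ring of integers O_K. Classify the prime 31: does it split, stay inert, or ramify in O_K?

310 mod 4 = 2, hence disc K = 4·310 = 1240 and O_K = ℤ[√310].
disc(K) = 1240 = 31·40, so p = 31 is ramified.

ramified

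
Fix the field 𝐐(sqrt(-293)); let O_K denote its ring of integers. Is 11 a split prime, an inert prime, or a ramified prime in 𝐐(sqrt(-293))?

split — (11) = 𝔭₁𝔭₂ with 𝔭₁ ≠ 𝔭₂

-293 mod 4 = 3, hence disc K = 4·(-293) = -1172 and O_K = ℤ[√-293].
disc(K) = -1172 is not divisible by 11; 11 is unramified.
Euler's criterion: (-293)^5 mod 11 = 1. Thus (-293|11) = 1.
Legendre symbol 1 ⇒ 11 is split.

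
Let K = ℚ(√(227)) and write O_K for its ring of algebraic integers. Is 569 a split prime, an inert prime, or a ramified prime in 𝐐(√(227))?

227 mod 4 = 3, hence disc K = 4·227 = 908 and O_K = ℤ[√227].
569 ∤ 908, so 569 is unramified.
(227/569) = 227^284 mod 569 = 568, giving Legendre symbol -1.
(227/569) = -1, so 569 is inert.

inert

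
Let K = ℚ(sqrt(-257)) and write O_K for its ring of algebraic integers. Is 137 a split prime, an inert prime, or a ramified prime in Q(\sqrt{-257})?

-257 mod 4 = 3, hence disc K = 4·(-257) = -1028 and O_K = ℤ[√-257].
137 ∤ -1028, so 137 is unramified.
Legendre symbol by Euler's criterion: (-257/137) ≡ (-257)^68 ≡ 1 (mod 137), i.e. (-257/137) = 1.
Legendre symbol 1 ⇒ 137 is split.

splits completely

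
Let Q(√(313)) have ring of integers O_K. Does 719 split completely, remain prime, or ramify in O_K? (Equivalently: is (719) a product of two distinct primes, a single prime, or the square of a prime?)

d = 313 ≡ 1 (mod 4), so O_K = ℤ[(1+√313)/2] and disc(K) = d = 313.
719 ∤ 313, so 719 is unramified.
Legendre symbol by Euler's criterion: (313/719) ≡ 313^359 ≡ 718 (mod 719), i.e. (313/719) = -1.
d is a non-residue mod p, hence 719 remains inert in O_K.

inert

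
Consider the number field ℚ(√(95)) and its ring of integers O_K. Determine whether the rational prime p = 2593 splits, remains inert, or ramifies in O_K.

Since 95 ≢ 1 mod 4, the ring of integers is ℤ[√95] with discriminant 4·95 = 380.
2593 ∤ 380, so 2593 is unramified.
Legendre symbol by Euler's criterion: (95/2593) ≡ 95^1296 ≡ 2592 (mod 2593), i.e. (95/2593) = -1.
(95/2593) = -1, so 2593 is inert.

inert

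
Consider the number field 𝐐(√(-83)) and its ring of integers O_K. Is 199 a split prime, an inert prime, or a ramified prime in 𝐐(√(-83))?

d = -83 ≡ 1 (mod 4), so O_K = ℤ[(1+√-83)/2] and disc(K) = d = -83.
disc(K) = -83 is not divisible by 199; 199 is unramified.
(-83/199) = 116^99 mod 199 = 1, giving Legendre symbol 1.
d is a quadratic residue mod p, hence 199 splits in O_K.

split — (199) = 𝔭₁𝔭₂ with 𝔭₁ ≠ 𝔭₂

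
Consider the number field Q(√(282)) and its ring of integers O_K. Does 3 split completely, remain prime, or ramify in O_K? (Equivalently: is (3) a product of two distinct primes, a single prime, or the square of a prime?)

d = 282 ≡ 2 (mod 4), so O_K = ℤ[√282] and disc(K) = 4d = 1128.
Ramification test: 3 | 1128. The prime 3 ramifies in K.

ramified — (3) = 𝔭²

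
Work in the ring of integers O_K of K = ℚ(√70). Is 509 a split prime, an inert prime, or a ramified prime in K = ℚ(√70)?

split — (509) = 𝔭₁𝔭₂ with 𝔭₁ ≠ 𝔭₂

70 mod 4 = 2, hence disc K = 4·70 = 280 and O_K = ℤ[√70].
disc(K) = 280 is not divisible by 509; 509 is unramified.
(70/509) = 70^254 mod 509 = 1, giving Legendre symbol 1.
(70/509) = 1, so 509 splits.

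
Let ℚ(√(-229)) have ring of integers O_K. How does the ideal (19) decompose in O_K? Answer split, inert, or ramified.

-229 mod 4 = 3, hence disc K = 4·(-229) = -916 and O_K = ℤ[√-229].
disc(K) = -916 is not divisible by 19; 19 is unramified.
Compute (-229/19) via Euler: 18^((19-1)/2) mod 19 = 18, so (-229/19) = -1.
(-229/19) = -1, so 19 is inert.

remains prime (inert)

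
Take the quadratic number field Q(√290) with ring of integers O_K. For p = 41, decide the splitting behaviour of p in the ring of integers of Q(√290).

290 mod 4 = 2, hence disc K = 4·290 = 1160 and O_K = ℤ[√290].
disc(K) = 1160 is not divisible by 41; 41 is unramified.
Euler's criterion: 290^20 mod 41 = 40. Thus (290|41) = -1.
(290/41) = -1, so 41 is inert.

p is inert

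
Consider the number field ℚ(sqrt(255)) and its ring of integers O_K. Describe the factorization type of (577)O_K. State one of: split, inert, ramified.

p is inert

255 mod 4 = 3, hence disc K = 4·255 = 1020 and O_K = ℤ[√255].
577 ∤ 1020, so 577 is unramified.
Euler's criterion: 255^288 mod 577 = 576. Thus (255|577) = -1.
Legendre symbol -1 ⇒ 577 is inert.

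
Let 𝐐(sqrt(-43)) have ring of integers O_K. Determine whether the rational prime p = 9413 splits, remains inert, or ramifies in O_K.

d = -43 ≡ 1 (mod 4), so O_K = ℤ[(1+√-43)/2] and disc(K) = d = -43.
9413 ∤ -43, so 9413 is unramified.
Euler's criterion: (-43)^4706 mod 9413 = 9412. Thus (-43|9413) = -1.
(-43/9413) = -1, so 9413 is inert.

inert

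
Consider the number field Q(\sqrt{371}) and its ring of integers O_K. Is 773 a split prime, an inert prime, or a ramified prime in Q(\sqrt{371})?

p splits

d = 371 ≡ 3 (mod 4), so O_K = ℤ[√371] and disc(K) = 4d = 1484.
773 ∤ 1484, so 773 is unramified.
Euler's criterion: 371^386 mod 773 = 1. Thus (371|773) = 1.
d is a quadratic residue mod p, hence 773 splits in O_K.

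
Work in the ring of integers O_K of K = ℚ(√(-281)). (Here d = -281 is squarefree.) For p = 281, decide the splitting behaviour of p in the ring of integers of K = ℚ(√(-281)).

d = -281 ≡ 3 (mod 4), so O_K = ℤ[√-281] and disc(K) = 4d = -1124.
281 divides disc(K) = -1124, so 281 ramifies.

ramifies in O_K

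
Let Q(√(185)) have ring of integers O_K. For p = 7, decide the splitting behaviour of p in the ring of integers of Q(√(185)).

7 remains inert

Since 185 ≡ 1 mod 4, the ring of integers is ℤ[(1+√185)/2] with discriminant 185.
disc(K) = 185 is not divisible by 7; 7 is unramified.
(185/7) = 3^3 mod 7 = 6, giving Legendre symbol -1.
(185/7) = -1, so 7 is inert.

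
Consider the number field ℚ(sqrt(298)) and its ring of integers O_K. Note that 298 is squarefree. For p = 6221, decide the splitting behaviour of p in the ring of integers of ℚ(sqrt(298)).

Since 298 ≢ 1 mod 4, the ring of integers is ℤ[√298] with discriminant 4·298 = 1192.
6221 ∤ 1192, so 6221 is unramified.
Compute (298/6221) via Euler: 298^((6221-1)/2) mod 6221 = 6220, so (298/6221) = -1.
(298/6221) = -1, so 6221 is inert.

inert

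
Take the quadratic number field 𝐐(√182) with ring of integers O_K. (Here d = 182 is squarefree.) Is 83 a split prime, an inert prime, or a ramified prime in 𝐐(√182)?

d = 182 ≡ 2 (mod 4), so O_K = ℤ[√182] and disc(K) = 4d = 728.
83 ∤ 728, so 83 is unramified.
Legendre symbol by Euler's criterion: (182/83) ≡ 182^41 ≡ 1 (mod 83), i.e. (182/83) = 1.
d is a quadratic residue mod p, hence 83 splits in O_K.

p splits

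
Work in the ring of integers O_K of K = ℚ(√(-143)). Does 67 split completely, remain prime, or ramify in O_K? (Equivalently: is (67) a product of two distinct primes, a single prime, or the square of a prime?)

-143 mod 4 = 1, hence disc K = -143 and O_K = ℤ[(1+√-143)/2].
Since gcd(67, -143) = 1 the prime 67 does not ramify.
(-143/67) = 58^33 mod 67 = 66, giving Legendre symbol -1.
Legendre symbol -1 ⇒ 67 is inert.

p is inert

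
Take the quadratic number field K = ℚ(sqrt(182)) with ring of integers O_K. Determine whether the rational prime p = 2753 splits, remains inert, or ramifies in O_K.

d = 182 ≡ 2 (mod 4), so O_K = ℤ[√182] and disc(K) = 4d = 728.
disc(K) = 728 is not divisible by 2753; 2753 is unramified.
(182/2753) = 182^1376 mod 2753 = 1, giving Legendre symbol 1.
(182/2753) = 1, so 2753 splits.

split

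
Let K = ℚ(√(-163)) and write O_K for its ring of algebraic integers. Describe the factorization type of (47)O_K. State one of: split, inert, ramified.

d = -163 ≡ 1 (mod 4), so O_K = ℤ[(1+√-163)/2] and disc(K) = d = -163.
47 ∤ -163, so 47 is unramified.
Compute (-163/47) via Euler: 25^((47-1)/2) mod 47 = 1, so (-163/47) = 1.
d is a quadratic residue mod p, hence 47 splits in O_K.

splits completely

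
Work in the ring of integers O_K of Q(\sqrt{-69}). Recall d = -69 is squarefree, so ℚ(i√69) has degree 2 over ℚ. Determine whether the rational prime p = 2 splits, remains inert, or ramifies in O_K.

ramified — (2) = 𝔭²

d = -69 ≡ 3 (mod 4), so O_K = ℤ[√-69] and disc(K) = 4d = -276.
2 divides disc(K) = -276, so 2 ramifies.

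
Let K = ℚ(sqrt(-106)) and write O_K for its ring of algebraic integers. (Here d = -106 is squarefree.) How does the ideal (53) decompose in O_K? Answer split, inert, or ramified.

53 is ramified

-106 mod 4 = 2, hence disc K = 4·(-106) = -424 and O_K = ℤ[√-106].
Ramification test: 53 | -424. The prime 53 ramifies in K.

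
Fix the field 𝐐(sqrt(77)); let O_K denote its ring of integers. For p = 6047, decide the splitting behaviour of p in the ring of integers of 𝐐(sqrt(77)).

d = 77 ≡ 1 (mod 4), so O_K = ℤ[(1+√77)/2] and disc(K) = d = 77.
Since gcd(6047, 77) = 1 the prime 6047 does not ramify.
(77/6047) = 77^3023 mod 6047 = 1, giving Legendre symbol 1.
d is a quadratic residue mod p, hence 6047 splits in O_K.

p splits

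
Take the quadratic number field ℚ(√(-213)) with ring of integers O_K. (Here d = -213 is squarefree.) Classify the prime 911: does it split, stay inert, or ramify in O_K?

remains prime (inert)

-213 mod 4 = 3, hence disc K = 4·(-213) = -852 and O_K = ℤ[√-213].
disc(K) = -852 is not divisible by 911; 911 is unramified.
Euler's criterion: (-213)^455 mod 911 = 910. Thus (-213|911) = -1.
(-213/911) = -1, so 911 is inert.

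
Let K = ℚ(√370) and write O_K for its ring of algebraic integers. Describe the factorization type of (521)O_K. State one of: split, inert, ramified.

p splits

370 mod 4 = 2, hence disc K = 4·370 = 1480 and O_K = ℤ[√370].
disc(K) = 1480 is not divisible by 521; 521 is unramified.
Euler's criterion: 370^260 mod 521 = 1. Thus (370|521) = 1.
Legendre symbol 1 ⇒ 521 is split.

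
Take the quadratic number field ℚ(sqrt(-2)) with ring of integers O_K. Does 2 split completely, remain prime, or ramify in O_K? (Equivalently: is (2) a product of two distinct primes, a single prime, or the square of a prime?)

p ramifies

-2 mod 4 = 2, hence disc K = 4·(-2) = -8 and O_K = ℤ[√-2].
disc(K) = -8 = 2·(-4), so p = 2 is ramified.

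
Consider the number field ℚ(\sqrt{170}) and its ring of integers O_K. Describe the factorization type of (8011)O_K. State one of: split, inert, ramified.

d = 170 ≡ 2 (mod 4), so O_K = ℤ[√170] and disc(K) = 4d = 680.
disc(K) = 680 is not divisible by 8011; 8011 is unramified.
Euler's criterion: 170^4005 mod 8011 = 8010. Thus (170|8011) = -1.
(170/8011) = -1, so 8011 is inert.

remains prime (inert)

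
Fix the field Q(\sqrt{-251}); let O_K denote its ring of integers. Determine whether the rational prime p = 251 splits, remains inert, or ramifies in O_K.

ramified — (251) = 𝔭²

d = -251 ≡ 1 (mod 4), so O_K = ℤ[(1+√-251)/2] and disc(K) = d = -251.
251 divides disc(K) = -251, so 251 ramifies.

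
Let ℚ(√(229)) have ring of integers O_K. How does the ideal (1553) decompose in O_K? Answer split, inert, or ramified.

229 mod 4 = 1, hence disc K = 229 and O_K = ℤ[(1+√229)/2].
1553 ∤ 229, so 1553 is unramified.
(229/1553) = 229^776 mod 1553 = 1552, giving Legendre symbol -1.
Legendre symbol -1 ⇒ 1553 is inert.

remains prime (inert)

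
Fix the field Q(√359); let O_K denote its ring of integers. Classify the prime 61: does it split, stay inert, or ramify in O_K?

Since 359 ≢ 1 mod 4, the ring of integers is ℤ[√359] with discriminant 4·359 = 1436.
61 ∤ 1436, so 61 is unramified.
(359/61) = 54^30 mod 61 = 60, giving Legendre symbol -1.
(359/61) = -1, so 61 is inert.

inert — (61) stays prime in O_K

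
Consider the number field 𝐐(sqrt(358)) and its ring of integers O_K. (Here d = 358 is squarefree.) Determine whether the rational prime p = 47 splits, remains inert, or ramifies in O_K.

remains prime (inert)

d = 358 ≡ 2 (mod 4), so O_K = ℤ[√358] and disc(K) = 4d = 1432.
47 ∤ 1432, so 47 is unramified.
Compute (358/47) via Euler: 29^((47-1)/2) mod 47 = 46, so (358/47) = -1.
d is a non-residue mod p, hence 47 remains inert in O_K.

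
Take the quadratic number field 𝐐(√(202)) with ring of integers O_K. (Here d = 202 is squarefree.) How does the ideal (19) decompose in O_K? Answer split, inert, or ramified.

19 remains inert

Since 202 ≢ 1 mod 4, the ring of integers is ℤ[√202] with discriminant 4·202 = 808.
Since gcd(19, 808) = 1 the prime 19 does not ramify.
Compute (202/19) via Euler: 12^((19-1)/2) mod 19 = 18, so (202/19) = -1.
(202/19) = -1, so 19 is inert.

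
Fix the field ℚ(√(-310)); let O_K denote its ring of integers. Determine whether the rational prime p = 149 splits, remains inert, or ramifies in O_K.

-310 mod 4 = 2, hence disc K = 4·(-310) = -1240 and O_K = ℤ[√-310].
Since gcd(149, -1240) = 1 the prime 149 does not ramify.
Legendre symbol by Euler's criterion: (-310/149) ≡ (-310)^74 ≡ 148 (mod 149), i.e. (-310/149) = -1.
Legendre symbol -1 ⇒ 149 is inert.

149 remains inert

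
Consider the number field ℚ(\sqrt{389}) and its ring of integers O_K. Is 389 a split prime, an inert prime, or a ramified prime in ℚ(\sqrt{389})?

389 mod 4 = 1, hence disc K = 389 and O_K = ℤ[(1+√389)/2].
disc(K) = 389 = 389·1, so p = 389 is ramified.

389 is ramified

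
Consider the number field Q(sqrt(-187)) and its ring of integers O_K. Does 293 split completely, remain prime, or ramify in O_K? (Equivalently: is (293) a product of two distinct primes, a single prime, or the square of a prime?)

Since -187 ≡ 1 mod 4, the ring of integers is ℤ[(1+√-187)/2] with discriminant -187.
293 ∤ -187, so 293 is unramified.
Compute (-187/293) via Euler: 106^((293-1)/2) mod 293 = 292, so (-187/293) = -1.
(-187/293) = -1, so 293 is inert.

inert — (293) stays prime in O_K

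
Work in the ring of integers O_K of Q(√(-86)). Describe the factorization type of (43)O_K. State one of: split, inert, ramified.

d = -86 ≡ 2 (mod 4), so O_K = ℤ[√-86] and disc(K) = 4d = -344.
43 divides disc(K) = -344, so 43 ramifies.

ramified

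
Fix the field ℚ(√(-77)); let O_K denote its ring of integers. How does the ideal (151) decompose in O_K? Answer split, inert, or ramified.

split — (151) = 𝔭₁𝔭₂ with 𝔭₁ ≠ 𝔭₂

-77 mod 4 = 3, hence disc K = 4·(-77) = -308 and O_K = ℤ[√-77].
151 ∤ -308, so 151 is unramified.
(-77/151) = 74^75 mod 151 = 1, giving Legendre symbol 1.
(-77/151) = 1, so 151 splits.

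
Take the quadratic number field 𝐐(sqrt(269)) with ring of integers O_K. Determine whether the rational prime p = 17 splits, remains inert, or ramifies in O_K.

269 mod 4 = 1, hence disc K = 269 and O_K = ℤ[(1+√269)/2].
17 ∤ 269, so 17 is unramified.
Euler's criterion: 269^8 mod 17 = 16. Thus (269|17) = -1.
Legendre symbol -1 ⇒ 17 is inert.

remains prime (inert)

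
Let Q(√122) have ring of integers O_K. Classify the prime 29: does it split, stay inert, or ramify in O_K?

122 mod 4 = 2, hence disc K = 4·122 = 488 and O_K = ℤ[√122].
29 ∤ 488, so 29 is unramified.
(122/29) = 6^14 mod 29 = 1, giving Legendre symbol 1.
(122/29) = 1, so 29 splits.

29 splits in O_K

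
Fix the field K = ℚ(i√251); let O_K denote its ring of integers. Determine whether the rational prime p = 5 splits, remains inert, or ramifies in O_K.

split

-251 mod 4 = 1, hence disc K = -251 and O_K = ℤ[(1+√-251)/2].
Since gcd(5, -251) = 1 the prime 5 does not ramify.
Compute (-251/5) via Euler: 4^((5-1)/2) mod 5 = 1, so (-251/5) = 1.
(-251/5) = 1, so 5 splits.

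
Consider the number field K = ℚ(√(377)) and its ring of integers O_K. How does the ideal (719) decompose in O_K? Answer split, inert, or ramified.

Since 377 ≡ 1 mod 4, the ring of integers is ℤ[(1+√377)/2] with discriminant 377.
719 ∤ 377, so 719 is unramified.
Euler's criterion: 377^359 mod 719 = 1. Thus (377|719) = 1.
(377/719) = 1, so 719 splits.

p splits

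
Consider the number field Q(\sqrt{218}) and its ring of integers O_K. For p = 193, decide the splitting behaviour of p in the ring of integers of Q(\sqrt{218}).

Since 218 ≢ 1 mod 4, the ring of integers is ℤ[√218] with discriminant 4·218 = 872.
disc(K) = 872 is not divisible by 193; 193 is unramified.
Legendre symbol by Euler's criterion: (218/193) ≡ 218^96 ≡ 1 (mod 193), i.e. (218/193) = 1.
d is a quadratic residue mod p, hence 193 splits in O_K.

splits completely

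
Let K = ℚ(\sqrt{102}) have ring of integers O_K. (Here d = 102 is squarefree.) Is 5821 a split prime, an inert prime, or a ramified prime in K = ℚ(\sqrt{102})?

Since 102 ≢ 1 mod 4, the ring of integers is ℤ[√102] with discriminant 4·102 = 408.
Since gcd(5821, 408) = 1 the prime 5821 does not ramify.
Legendre symbol by Euler's criterion: (102/5821) ≡ 102^2910 ≡ 1 (mod 5821), i.e. (102/5821) = 1.
(102/5821) = 1, so 5821 splits.

p splits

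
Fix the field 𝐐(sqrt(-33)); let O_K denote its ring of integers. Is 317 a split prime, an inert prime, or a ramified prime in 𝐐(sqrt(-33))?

-33 mod 4 = 3, hence disc K = 4·(-33) = -132 and O_K = ℤ[√-33].
317 ∤ -132, so 317 is unramified.
Compute (-33/317) via Euler: 284^((317-1)/2) mod 317 = 316, so (-33/317) = -1.
(-33/317) = -1, so 317 is inert.

inert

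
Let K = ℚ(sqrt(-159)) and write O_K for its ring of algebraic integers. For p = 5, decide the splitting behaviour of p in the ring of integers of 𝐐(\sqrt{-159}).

d = -159 ≡ 1 (mod 4), so O_K = ℤ[(1+√-159)/2] and disc(K) = d = -159.
disc(K) = -159 is not divisible by 5; 5 is unramified.
Legendre symbol by Euler's criterion: (-159/5) ≡ (-159)^2 ≡ 1 (mod 5), i.e. (-159/5) = 1.
d is a quadratic residue mod p, hence 5 splits in O_K.

splits completely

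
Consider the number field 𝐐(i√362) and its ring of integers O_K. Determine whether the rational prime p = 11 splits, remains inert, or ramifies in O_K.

-362 mod 4 = 2, hence disc K = 4·(-362) = -1448 and O_K = ℤ[√-362].
Since gcd(11, -1448) = 1 the prime 11 does not ramify.
Compute (-362/11) via Euler: 1^((11-1)/2) mod 11 = 1, so (-362/11) = 1.
(-362/11) = 1, so 11 splits.

split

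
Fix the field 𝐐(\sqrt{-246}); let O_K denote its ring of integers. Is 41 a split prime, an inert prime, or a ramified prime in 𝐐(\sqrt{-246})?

ramified

d = -246 ≡ 2 (mod 4), so O_K = ℤ[√-246] and disc(K) = 4d = -984.
41 divides disc(K) = -984, so 41 ramifies.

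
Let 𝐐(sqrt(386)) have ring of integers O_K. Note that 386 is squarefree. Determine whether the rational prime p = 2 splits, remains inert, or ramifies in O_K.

386 mod 4 = 2, hence disc K = 4·386 = 1544 and O_K = ℤ[√386].
2 divides disc(K) = 1544, so 2 ramifies.

ramified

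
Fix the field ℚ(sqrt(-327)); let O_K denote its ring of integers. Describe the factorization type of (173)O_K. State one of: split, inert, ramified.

remains prime (inert)

d = -327 ≡ 1 (mod 4), so O_K = ℤ[(1+√-327)/2] and disc(K) = d = -327.
disc(K) = -327 is not divisible by 173; 173 is unramified.
Compute (-327/173) via Euler: 19^((173-1)/2) mod 173 = 172, so (-327/173) = -1.
(-327/173) = -1, so 173 is inert.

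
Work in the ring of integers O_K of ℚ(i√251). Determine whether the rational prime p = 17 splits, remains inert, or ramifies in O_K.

-251 mod 4 = 1, hence disc K = -251 and O_K = ℤ[(1+√-251)/2].
Since gcd(17, -251) = 1 the prime 17 does not ramify.
Euler's criterion: (-251)^8 mod 17 = 1. Thus (-251|17) = 1.
d is a quadratic residue mod p, hence 17 splits in O_K.

split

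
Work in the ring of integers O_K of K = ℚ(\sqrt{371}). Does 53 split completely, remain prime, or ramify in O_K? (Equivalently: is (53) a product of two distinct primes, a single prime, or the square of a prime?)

Since 371 ≢ 1 mod 4, the ring of integers is ℤ[√371] with discriminant 4·371 = 1484.
53 divides disc(K) = 1484, so 53 ramifies.

ramifies in O_K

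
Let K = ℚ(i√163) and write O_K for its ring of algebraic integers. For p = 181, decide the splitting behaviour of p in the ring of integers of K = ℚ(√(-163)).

remains prime (inert)

-163 mod 4 = 1, hence disc K = -163 and O_K = ℤ[(1+√-163)/2].
181 ∤ -163, so 181 is unramified.
Legendre symbol by Euler's criterion: (-163/181) ≡ (-163)^90 ≡ 180 (mod 181), i.e. (-163/181) = -1.
d is a non-residue mod p, hence 181 remains inert in O_K.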